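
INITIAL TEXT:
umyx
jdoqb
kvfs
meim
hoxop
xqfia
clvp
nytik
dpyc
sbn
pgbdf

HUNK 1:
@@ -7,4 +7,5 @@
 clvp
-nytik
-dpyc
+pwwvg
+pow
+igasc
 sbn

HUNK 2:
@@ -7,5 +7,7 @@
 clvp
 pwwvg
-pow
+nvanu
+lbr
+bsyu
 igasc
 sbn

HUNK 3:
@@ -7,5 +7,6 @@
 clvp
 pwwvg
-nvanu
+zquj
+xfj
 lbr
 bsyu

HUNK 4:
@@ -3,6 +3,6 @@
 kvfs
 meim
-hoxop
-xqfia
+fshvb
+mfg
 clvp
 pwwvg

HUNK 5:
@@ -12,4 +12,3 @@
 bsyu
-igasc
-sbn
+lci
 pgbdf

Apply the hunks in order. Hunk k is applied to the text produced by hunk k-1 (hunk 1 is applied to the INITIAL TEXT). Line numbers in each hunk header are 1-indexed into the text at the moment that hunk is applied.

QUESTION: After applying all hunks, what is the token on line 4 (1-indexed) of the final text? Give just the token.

Answer: meim

Derivation:
Hunk 1: at line 7 remove [nytik,dpyc] add [pwwvg,pow,igasc] -> 12 lines: umyx jdoqb kvfs meim hoxop xqfia clvp pwwvg pow igasc sbn pgbdf
Hunk 2: at line 7 remove [pow] add [nvanu,lbr,bsyu] -> 14 lines: umyx jdoqb kvfs meim hoxop xqfia clvp pwwvg nvanu lbr bsyu igasc sbn pgbdf
Hunk 3: at line 7 remove [nvanu] add [zquj,xfj] -> 15 lines: umyx jdoqb kvfs meim hoxop xqfia clvp pwwvg zquj xfj lbr bsyu igasc sbn pgbdf
Hunk 4: at line 3 remove [hoxop,xqfia] add [fshvb,mfg] -> 15 lines: umyx jdoqb kvfs meim fshvb mfg clvp pwwvg zquj xfj lbr bsyu igasc sbn pgbdf
Hunk 5: at line 12 remove [igasc,sbn] add [lci] -> 14 lines: umyx jdoqb kvfs meim fshvb mfg clvp pwwvg zquj xfj lbr bsyu lci pgbdf
Final line 4: meim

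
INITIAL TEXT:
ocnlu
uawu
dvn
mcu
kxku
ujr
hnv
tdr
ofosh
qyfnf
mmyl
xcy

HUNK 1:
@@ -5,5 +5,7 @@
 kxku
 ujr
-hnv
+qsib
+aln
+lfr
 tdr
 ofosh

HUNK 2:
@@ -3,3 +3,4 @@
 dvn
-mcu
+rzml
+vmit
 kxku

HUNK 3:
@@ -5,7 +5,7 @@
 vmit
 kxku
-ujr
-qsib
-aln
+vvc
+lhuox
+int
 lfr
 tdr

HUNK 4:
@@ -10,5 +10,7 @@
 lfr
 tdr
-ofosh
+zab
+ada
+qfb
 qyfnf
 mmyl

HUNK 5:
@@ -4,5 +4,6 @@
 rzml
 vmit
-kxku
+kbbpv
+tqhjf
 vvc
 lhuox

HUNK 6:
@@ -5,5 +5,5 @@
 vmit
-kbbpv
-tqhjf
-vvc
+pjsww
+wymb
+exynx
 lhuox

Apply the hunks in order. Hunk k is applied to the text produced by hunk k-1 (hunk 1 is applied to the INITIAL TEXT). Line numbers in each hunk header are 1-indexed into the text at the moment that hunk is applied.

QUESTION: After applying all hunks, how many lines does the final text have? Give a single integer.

Hunk 1: at line 5 remove [hnv] add [qsib,aln,lfr] -> 14 lines: ocnlu uawu dvn mcu kxku ujr qsib aln lfr tdr ofosh qyfnf mmyl xcy
Hunk 2: at line 3 remove [mcu] add [rzml,vmit] -> 15 lines: ocnlu uawu dvn rzml vmit kxku ujr qsib aln lfr tdr ofosh qyfnf mmyl xcy
Hunk 3: at line 5 remove [ujr,qsib,aln] add [vvc,lhuox,int] -> 15 lines: ocnlu uawu dvn rzml vmit kxku vvc lhuox int lfr tdr ofosh qyfnf mmyl xcy
Hunk 4: at line 10 remove [ofosh] add [zab,ada,qfb] -> 17 lines: ocnlu uawu dvn rzml vmit kxku vvc lhuox int lfr tdr zab ada qfb qyfnf mmyl xcy
Hunk 5: at line 4 remove [kxku] add [kbbpv,tqhjf] -> 18 lines: ocnlu uawu dvn rzml vmit kbbpv tqhjf vvc lhuox int lfr tdr zab ada qfb qyfnf mmyl xcy
Hunk 6: at line 5 remove [kbbpv,tqhjf,vvc] add [pjsww,wymb,exynx] -> 18 lines: ocnlu uawu dvn rzml vmit pjsww wymb exynx lhuox int lfr tdr zab ada qfb qyfnf mmyl xcy
Final line count: 18

Answer: 18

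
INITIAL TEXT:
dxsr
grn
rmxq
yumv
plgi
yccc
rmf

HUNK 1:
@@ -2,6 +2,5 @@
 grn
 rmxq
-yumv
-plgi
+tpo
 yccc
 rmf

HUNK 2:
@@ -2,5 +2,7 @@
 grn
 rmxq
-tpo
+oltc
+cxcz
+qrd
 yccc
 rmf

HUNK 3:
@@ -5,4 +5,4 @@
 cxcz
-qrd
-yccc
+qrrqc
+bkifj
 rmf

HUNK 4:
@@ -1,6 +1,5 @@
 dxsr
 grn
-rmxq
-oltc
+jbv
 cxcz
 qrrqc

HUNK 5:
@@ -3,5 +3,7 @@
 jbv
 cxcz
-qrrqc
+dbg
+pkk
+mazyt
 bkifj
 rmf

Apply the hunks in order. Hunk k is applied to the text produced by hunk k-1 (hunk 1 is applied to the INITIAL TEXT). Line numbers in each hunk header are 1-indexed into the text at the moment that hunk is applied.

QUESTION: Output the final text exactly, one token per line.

Hunk 1: at line 2 remove [yumv,plgi] add [tpo] -> 6 lines: dxsr grn rmxq tpo yccc rmf
Hunk 2: at line 2 remove [tpo] add [oltc,cxcz,qrd] -> 8 lines: dxsr grn rmxq oltc cxcz qrd yccc rmf
Hunk 3: at line 5 remove [qrd,yccc] add [qrrqc,bkifj] -> 8 lines: dxsr grn rmxq oltc cxcz qrrqc bkifj rmf
Hunk 4: at line 1 remove [rmxq,oltc] add [jbv] -> 7 lines: dxsr grn jbv cxcz qrrqc bkifj rmf
Hunk 5: at line 3 remove [qrrqc] add [dbg,pkk,mazyt] -> 9 lines: dxsr grn jbv cxcz dbg pkk mazyt bkifj rmf

Answer: dxsr
grn
jbv
cxcz
dbg
pkk
mazyt
bkifj
rmf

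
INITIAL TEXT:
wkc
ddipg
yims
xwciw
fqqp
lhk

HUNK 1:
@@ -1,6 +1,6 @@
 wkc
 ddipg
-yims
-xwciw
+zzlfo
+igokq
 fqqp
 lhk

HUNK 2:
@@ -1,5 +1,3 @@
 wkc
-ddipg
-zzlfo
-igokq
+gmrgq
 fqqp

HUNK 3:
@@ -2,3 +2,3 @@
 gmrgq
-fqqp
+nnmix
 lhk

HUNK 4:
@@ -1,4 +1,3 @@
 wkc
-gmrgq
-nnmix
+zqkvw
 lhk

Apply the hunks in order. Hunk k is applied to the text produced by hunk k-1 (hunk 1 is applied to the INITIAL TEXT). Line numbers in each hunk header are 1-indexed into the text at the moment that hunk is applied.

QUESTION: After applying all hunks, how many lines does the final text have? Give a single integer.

Hunk 1: at line 1 remove [yims,xwciw] add [zzlfo,igokq] -> 6 lines: wkc ddipg zzlfo igokq fqqp lhk
Hunk 2: at line 1 remove [ddipg,zzlfo,igokq] add [gmrgq] -> 4 lines: wkc gmrgq fqqp lhk
Hunk 3: at line 2 remove [fqqp] add [nnmix] -> 4 lines: wkc gmrgq nnmix lhk
Hunk 4: at line 1 remove [gmrgq,nnmix] add [zqkvw] -> 3 lines: wkc zqkvw lhk
Final line count: 3

Answer: 3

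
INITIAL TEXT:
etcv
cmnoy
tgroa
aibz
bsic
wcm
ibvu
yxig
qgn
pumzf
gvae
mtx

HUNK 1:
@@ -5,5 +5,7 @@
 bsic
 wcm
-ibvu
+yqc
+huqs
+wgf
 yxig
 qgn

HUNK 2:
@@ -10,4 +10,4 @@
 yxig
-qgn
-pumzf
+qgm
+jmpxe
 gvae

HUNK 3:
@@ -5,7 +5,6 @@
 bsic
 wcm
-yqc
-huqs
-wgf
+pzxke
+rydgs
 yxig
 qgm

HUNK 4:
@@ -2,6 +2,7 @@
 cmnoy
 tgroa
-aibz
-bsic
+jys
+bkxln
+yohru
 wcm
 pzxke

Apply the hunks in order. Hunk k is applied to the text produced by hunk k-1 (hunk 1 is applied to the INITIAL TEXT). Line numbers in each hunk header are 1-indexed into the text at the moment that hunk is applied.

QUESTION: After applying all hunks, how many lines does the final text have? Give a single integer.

Hunk 1: at line 5 remove [ibvu] add [yqc,huqs,wgf] -> 14 lines: etcv cmnoy tgroa aibz bsic wcm yqc huqs wgf yxig qgn pumzf gvae mtx
Hunk 2: at line 10 remove [qgn,pumzf] add [qgm,jmpxe] -> 14 lines: etcv cmnoy tgroa aibz bsic wcm yqc huqs wgf yxig qgm jmpxe gvae mtx
Hunk 3: at line 5 remove [yqc,huqs,wgf] add [pzxke,rydgs] -> 13 lines: etcv cmnoy tgroa aibz bsic wcm pzxke rydgs yxig qgm jmpxe gvae mtx
Hunk 4: at line 2 remove [aibz,bsic] add [jys,bkxln,yohru] -> 14 lines: etcv cmnoy tgroa jys bkxln yohru wcm pzxke rydgs yxig qgm jmpxe gvae mtx
Final line count: 14

Answer: 14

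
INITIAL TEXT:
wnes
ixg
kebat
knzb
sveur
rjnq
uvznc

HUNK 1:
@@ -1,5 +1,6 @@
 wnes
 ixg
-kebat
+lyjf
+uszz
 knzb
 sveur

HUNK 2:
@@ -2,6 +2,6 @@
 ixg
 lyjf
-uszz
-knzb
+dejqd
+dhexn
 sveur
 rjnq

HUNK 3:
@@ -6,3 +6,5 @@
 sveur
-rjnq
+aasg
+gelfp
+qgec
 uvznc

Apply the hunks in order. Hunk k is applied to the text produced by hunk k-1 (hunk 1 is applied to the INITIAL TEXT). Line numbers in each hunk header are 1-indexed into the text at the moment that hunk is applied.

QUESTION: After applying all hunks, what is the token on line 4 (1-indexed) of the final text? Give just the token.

Answer: dejqd

Derivation:
Hunk 1: at line 1 remove [kebat] add [lyjf,uszz] -> 8 lines: wnes ixg lyjf uszz knzb sveur rjnq uvznc
Hunk 2: at line 2 remove [uszz,knzb] add [dejqd,dhexn] -> 8 lines: wnes ixg lyjf dejqd dhexn sveur rjnq uvznc
Hunk 3: at line 6 remove [rjnq] add [aasg,gelfp,qgec] -> 10 lines: wnes ixg lyjf dejqd dhexn sveur aasg gelfp qgec uvznc
Final line 4: dejqd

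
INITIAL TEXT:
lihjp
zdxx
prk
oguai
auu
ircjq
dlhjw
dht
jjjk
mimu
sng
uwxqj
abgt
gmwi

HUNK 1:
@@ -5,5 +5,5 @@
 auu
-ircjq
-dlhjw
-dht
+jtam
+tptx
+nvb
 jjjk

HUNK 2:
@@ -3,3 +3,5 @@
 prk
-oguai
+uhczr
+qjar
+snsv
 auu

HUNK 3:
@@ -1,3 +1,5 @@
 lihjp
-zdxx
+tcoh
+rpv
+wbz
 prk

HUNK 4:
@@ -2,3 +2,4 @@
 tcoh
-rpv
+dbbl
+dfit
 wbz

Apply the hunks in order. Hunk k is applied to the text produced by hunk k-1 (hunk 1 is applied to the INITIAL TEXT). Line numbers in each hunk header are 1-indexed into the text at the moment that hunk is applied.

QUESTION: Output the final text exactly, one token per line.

Answer: lihjp
tcoh
dbbl
dfit
wbz
prk
uhczr
qjar
snsv
auu
jtam
tptx
nvb
jjjk
mimu
sng
uwxqj
abgt
gmwi

Derivation:
Hunk 1: at line 5 remove [ircjq,dlhjw,dht] add [jtam,tptx,nvb] -> 14 lines: lihjp zdxx prk oguai auu jtam tptx nvb jjjk mimu sng uwxqj abgt gmwi
Hunk 2: at line 3 remove [oguai] add [uhczr,qjar,snsv] -> 16 lines: lihjp zdxx prk uhczr qjar snsv auu jtam tptx nvb jjjk mimu sng uwxqj abgt gmwi
Hunk 3: at line 1 remove [zdxx] add [tcoh,rpv,wbz] -> 18 lines: lihjp tcoh rpv wbz prk uhczr qjar snsv auu jtam tptx nvb jjjk mimu sng uwxqj abgt gmwi
Hunk 4: at line 2 remove [rpv] add [dbbl,dfit] -> 19 lines: lihjp tcoh dbbl dfit wbz prk uhczr qjar snsv auu jtam tptx nvb jjjk mimu sng uwxqj abgt gmwi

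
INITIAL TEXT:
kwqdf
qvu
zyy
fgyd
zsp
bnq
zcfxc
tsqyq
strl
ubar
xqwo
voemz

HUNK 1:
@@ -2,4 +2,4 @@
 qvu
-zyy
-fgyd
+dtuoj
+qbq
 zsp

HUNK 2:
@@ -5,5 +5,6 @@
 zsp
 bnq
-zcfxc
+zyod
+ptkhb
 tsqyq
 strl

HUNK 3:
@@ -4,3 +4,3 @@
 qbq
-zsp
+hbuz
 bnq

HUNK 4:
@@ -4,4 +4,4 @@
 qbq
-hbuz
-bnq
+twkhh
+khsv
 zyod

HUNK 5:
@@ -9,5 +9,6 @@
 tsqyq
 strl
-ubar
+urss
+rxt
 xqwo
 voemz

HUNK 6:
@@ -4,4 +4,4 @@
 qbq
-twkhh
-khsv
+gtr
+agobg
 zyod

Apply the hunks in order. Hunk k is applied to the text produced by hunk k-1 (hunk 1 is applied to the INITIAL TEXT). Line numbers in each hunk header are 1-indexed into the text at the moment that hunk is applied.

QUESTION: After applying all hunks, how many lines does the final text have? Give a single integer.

Answer: 14

Derivation:
Hunk 1: at line 2 remove [zyy,fgyd] add [dtuoj,qbq] -> 12 lines: kwqdf qvu dtuoj qbq zsp bnq zcfxc tsqyq strl ubar xqwo voemz
Hunk 2: at line 5 remove [zcfxc] add [zyod,ptkhb] -> 13 lines: kwqdf qvu dtuoj qbq zsp bnq zyod ptkhb tsqyq strl ubar xqwo voemz
Hunk 3: at line 4 remove [zsp] add [hbuz] -> 13 lines: kwqdf qvu dtuoj qbq hbuz bnq zyod ptkhb tsqyq strl ubar xqwo voemz
Hunk 4: at line 4 remove [hbuz,bnq] add [twkhh,khsv] -> 13 lines: kwqdf qvu dtuoj qbq twkhh khsv zyod ptkhb tsqyq strl ubar xqwo voemz
Hunk 5: at line 9 remove [ubar] add [urss,rxt] -> 14 lines: kwqdf qvu dtuoj qbq twkhh khsv zyod ptkhb tsqyq strl urss rxt xqwo voemz
Hunk 6: at line 4 remove [twkhh,khsv] add [gtr,agobg] -> 14 lines: kwqdf qvu dtuoj qbq gtr agobg zyod ptkhb tsqyq strl urss rxt xqwo voemz
Final line count: 14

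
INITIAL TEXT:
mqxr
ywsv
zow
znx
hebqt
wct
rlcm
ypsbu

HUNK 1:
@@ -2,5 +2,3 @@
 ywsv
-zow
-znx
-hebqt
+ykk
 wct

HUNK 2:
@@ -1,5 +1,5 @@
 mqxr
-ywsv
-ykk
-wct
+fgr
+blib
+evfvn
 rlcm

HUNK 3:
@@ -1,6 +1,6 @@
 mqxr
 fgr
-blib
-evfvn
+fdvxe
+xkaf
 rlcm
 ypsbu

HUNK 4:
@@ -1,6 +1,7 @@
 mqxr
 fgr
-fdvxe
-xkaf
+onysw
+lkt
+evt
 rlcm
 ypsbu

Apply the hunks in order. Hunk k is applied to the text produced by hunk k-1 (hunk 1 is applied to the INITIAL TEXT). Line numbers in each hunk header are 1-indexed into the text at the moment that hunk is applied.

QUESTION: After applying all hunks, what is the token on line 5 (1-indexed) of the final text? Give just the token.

Hunk 1: at line 2 remove [zow,znx,hebqt] add [ykk] -> 6 lines: mqxr ywsv ykk wct rlcm ypsbu
Hunk 2: at line 1 remove [ywsv,ykk,wct] add [fgr,blib,evfvn] -> 6 lines: mqxr fgr blib evfvn rlcm ypsbu
Hunk 3: at line 1 remove [blib,evfvn] add [fdvxe,xkaf] -> 6 lines: mqxr fgr fdvxe xkaf rlcm ypsbu
Hunk 4: at line 1 remove [fdvxe,xkaf] add [onysw,lkt,evt] -> 7 lines: mqxr fgr onysw lkt evt rlcm ypsbu
Final line 5: evt

Answer: evt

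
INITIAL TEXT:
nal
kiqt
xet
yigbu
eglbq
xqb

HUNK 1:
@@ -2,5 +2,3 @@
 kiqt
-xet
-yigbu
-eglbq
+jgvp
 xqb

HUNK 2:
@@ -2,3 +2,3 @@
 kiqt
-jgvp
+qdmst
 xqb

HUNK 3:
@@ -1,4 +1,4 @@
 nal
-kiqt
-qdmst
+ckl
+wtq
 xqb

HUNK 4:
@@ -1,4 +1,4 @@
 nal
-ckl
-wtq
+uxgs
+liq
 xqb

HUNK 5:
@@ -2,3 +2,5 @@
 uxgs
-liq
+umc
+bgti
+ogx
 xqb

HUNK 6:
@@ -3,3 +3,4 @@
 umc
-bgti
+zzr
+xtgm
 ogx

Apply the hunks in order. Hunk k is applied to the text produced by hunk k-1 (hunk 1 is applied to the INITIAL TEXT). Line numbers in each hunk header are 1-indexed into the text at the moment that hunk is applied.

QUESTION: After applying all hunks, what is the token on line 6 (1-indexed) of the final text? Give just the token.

Answer: ogx

Derivation:
Hunk 1: at line 2 remove [xet,yigbu,eglbq] add [jgvp] -> 4 lines: nal kiqt jgvp xqb
Hunk 2: at line 2 remove [jgvp] add [qdmst] -> 4 lines: nal kiqt qdmst xqb
Hunk 3: at line 1 remove [kiqt,qdmst] add [ckl,wtq] -> 4 lines: nal ckl wtq xqb
Hunk 4: at line 1 remove [ckl,wtq] add [uxgs,liq] -> 4 lines: nal uxgs liq xqb
Hunk 5: at line 2 remove [liq] add [umc,bgti,ogx] -> 6 lines: nal uxgs umc bgti ogx xqb
Hunk 6: at line 3 remove [bgti] add [zzr,xtgm] -> 7 lines: nal uxgs umc zzr xtgm ogx xqb
Final line 6: ogx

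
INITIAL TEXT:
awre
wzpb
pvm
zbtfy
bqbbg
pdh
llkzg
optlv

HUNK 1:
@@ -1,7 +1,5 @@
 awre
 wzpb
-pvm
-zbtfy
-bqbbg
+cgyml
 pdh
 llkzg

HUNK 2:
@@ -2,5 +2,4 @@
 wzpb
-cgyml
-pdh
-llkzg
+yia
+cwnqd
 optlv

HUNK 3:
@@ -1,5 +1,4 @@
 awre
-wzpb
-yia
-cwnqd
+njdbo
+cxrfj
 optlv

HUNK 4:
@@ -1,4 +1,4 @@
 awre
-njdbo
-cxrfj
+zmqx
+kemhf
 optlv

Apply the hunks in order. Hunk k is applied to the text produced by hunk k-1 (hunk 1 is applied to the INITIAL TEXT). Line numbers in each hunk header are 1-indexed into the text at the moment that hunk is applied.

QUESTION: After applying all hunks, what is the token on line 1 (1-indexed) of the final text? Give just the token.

Answer: awre

Derivation:
Hunk 1: at line 1 remove [pvm,zbtfy,bqbbg] add [cgyml] -> 6 lines: awre wzpb cgyml pdh llkzg optlv
Hunk 2: at line 2 remove [cgyml,pdh,llkzg] add [yia,cwnqd] -> 5 lines: awre wzpb yia cwnqd optlv
Hunk 3: at line 1 remove [wzpb,yia,cwnqd] add [njdbo,cxrfj] -> 4 lines: awre njdbo cxrfj optlv
Hunk 4: at line 1 remove [njdbo,cxrfj] add [zmqx,kemhf] -> 4 lines: awre zmqx kemhf optlv
Final line 1: awre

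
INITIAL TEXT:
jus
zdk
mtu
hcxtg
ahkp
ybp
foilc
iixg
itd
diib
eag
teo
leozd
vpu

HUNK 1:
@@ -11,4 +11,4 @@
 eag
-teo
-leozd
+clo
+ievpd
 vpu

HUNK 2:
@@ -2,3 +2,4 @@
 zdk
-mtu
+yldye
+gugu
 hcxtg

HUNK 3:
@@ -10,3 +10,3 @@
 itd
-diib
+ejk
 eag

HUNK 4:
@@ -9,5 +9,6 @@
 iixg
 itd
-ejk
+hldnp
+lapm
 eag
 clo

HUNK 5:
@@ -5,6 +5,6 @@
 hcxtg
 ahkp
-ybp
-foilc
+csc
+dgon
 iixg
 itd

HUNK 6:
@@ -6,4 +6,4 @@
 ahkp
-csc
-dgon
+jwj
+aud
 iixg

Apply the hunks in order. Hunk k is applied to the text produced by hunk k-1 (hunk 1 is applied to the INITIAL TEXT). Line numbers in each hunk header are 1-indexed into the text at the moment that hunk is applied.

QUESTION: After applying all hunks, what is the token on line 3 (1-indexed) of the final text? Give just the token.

Hunk 1: at line 11 remove [teo,leozd] add [clo,ievpd] -> 14 lines: jus zdk mtu hcxtg ahkp ybp foilc iixg itd diib eag clo ievpd vpu
Hunk 2: at line 2 remove [mtu] add [yldye,gugu] -> 15 lines: jus zdk yldye gugu hcxtg ahkp ybp foilc iixg itd diib eag clo ievpd vpu
Hunk 3: at line 10 remove [diib] add [ejk] -> 15 lines: jus zdk yldye gugu hcxtg ahkp ybp foilc iixg itd ejk eag clo ievpd vpu
Hunk 4: at line 9 remove [ejk] add [hldnp,lapm] -> 16 lines: jus zdk yldye gugu hcxtg ahkp ybp foilc iixg itd hldnp lapm eag clo ievpd vpu
Hunk 5: at line 5 remove [ybp,foilc] add [csc,dgon] -> 16 lines: jus zdk yldye gugu hcxtg ahkp csc dgon iixg itd hldnp lapm eag clo ievpd vpu
Hunk 6: at line 6 remove [csc,dgon] add [jwj,aud] -> 16 lines: jus zdk yldye gugu hcxtg ahkp jwj aud iixg itd hldnp lapm eag clo ievpd vpu
Final line 3: yldye

Answer: yldye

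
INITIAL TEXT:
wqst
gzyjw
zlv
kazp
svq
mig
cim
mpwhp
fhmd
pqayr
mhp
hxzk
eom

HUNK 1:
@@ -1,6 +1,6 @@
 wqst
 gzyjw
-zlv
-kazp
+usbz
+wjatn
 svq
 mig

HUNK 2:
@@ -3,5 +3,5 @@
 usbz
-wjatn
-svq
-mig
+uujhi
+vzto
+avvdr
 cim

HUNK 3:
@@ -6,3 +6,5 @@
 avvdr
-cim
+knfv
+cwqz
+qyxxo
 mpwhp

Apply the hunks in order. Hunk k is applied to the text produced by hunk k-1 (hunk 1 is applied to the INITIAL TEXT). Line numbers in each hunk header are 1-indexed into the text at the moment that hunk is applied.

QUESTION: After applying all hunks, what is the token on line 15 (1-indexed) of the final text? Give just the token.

Answer: eom

Derivation:
Hunk 1: at line 1 remove [zlv,kazp] add [usbz,wjatn] -> 13 lines: wqst gzyjw usbz wjatn svq mig cim mpwhp fhmd pqayr mhp hxzk eom
Hunk 2: at line 3 remove [wjatn,svq,mig] add [uujhi,vzto,avvdr] -> 13 lines: wqst gzyjw usbz uujhi vzto avvdr cim mpwhp fhmd pqayr mhp hxzk eom
Hunk 3: at line 6 remove [cim] add [knfv,cwqz,qyxxo] -> 15 lines: wqst gzyjw usbz uujhi vzto avvdr knfv cwqz qyxxo mpwhp fhmd pqayr mhp hxzk eom
Final line 15: eom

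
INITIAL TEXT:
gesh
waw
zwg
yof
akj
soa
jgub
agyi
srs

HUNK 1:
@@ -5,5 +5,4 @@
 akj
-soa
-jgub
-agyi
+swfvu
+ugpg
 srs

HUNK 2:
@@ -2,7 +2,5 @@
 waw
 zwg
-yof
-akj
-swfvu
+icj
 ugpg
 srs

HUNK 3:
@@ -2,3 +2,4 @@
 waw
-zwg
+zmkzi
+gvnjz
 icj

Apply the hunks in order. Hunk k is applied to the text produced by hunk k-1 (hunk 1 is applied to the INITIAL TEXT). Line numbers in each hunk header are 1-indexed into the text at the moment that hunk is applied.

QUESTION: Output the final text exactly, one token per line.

Hunk 1: at line 5 remove [soa,jgub,agyi] add [swfvu,ugpg] -> 8 lines: gesh waw zwg yof akj swfvu ugpg srs
Hunk 2: at line 2 remove [yof,akj,swfvu] add [icj] -> 6 lines: gesh waw zwg icj ugpg srs
Hunk 3: at line 2 remove [zwg] add [zmkzi,gvnjz] -> 7 lines: gesh waw zmkzi gvnjz icj ugpg srs

Answer: gesh
waw
zmkzi
gvnjz
icj
ugpg
srs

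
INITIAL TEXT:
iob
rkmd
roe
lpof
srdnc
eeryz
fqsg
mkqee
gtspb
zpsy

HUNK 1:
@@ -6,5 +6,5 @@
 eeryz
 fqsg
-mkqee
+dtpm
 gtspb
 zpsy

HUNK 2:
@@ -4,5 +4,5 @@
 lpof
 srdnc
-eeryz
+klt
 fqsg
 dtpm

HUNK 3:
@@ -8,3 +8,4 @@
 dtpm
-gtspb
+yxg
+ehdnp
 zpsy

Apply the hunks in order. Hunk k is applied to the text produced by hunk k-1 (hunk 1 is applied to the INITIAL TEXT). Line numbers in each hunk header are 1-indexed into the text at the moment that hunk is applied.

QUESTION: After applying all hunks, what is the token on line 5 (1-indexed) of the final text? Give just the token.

Answer: srdnc

Derivation:
Hunk 1: at line 6 remove [mkqee] add [dtpm] -> 10 lines: iob rkmd roe lpof srdnc eeryz fqsg dtpm gtspb zpsy
Hunk 2: at line 4 remove [eeryz] add [klt] -> 10 lines: iob rkmd roe lpof srdnc klt fqsg dtpm gtspb zpsy
Hunk 3: at line 8 remove [gtspb] add [yxg,ehdnp] -> 11 lines: iob rkmd roe lpof srdnc klt fqsg dtpm yxg ehdnp zpsy
Final line 5: srdnc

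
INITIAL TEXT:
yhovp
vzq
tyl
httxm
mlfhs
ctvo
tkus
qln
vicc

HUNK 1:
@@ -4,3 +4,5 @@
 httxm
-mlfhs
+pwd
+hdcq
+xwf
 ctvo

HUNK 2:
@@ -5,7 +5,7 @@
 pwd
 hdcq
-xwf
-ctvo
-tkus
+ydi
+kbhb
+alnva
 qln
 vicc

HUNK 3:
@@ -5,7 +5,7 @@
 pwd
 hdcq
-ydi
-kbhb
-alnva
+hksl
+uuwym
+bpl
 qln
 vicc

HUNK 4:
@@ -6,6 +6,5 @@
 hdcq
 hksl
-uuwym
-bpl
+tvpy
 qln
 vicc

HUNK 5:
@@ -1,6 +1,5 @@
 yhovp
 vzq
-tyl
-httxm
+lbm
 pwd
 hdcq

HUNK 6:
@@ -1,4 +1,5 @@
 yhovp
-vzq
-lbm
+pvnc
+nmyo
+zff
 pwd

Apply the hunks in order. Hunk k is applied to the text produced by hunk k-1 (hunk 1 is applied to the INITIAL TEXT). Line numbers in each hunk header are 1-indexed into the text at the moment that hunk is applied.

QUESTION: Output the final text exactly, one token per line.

Answer: yhovp
pvnc
nmyo
zff
pwd
hdcq
hksl
tvpy
qln
vicc

Derivation:
Hunk 1: at line 4 remove [mlfhs] add [pwd,hdcq,xwf] -> 11 lines: yhovp vzq tyl httxm pwd hdcq xwf ctvo tkus qln vicc
Hunk 2: at line 5 remove [xwf,ctvo,tkus] add [ydi,kbhb,alnva] -> 11 lines: yhovp vzq tyl httxm pwd hdcq ydi kbhb alnva qln vicc
Hunk 3: at line 5 remove [ydi,kbhb,alnva] add [hksl,uuwym,bpl] -> 11 lines: yhovp vzq tyl httxm pwd hdcq hksl uuwym bpl qln vicc
Hunk 4: at line 6 remove [uuwym,bpl] add [tvpy] -> 10 lines: yhovp vzq tyl httxm pwd hdcq hksl tvpy qln vicc
Hunk 5: at line 1 remove [tyl,httxm] add [lbm] -> 9 lines: yhovp vzq lbm pwd hdcq hksl tvpy qln vicc
Hunk 6: at line 1 remove [vzq,lbm] add [pvnc,nmyo,zff] -> 10 lines: yhovp pvnc nmyo zff pwd hdcq hksl tvpy qln vicc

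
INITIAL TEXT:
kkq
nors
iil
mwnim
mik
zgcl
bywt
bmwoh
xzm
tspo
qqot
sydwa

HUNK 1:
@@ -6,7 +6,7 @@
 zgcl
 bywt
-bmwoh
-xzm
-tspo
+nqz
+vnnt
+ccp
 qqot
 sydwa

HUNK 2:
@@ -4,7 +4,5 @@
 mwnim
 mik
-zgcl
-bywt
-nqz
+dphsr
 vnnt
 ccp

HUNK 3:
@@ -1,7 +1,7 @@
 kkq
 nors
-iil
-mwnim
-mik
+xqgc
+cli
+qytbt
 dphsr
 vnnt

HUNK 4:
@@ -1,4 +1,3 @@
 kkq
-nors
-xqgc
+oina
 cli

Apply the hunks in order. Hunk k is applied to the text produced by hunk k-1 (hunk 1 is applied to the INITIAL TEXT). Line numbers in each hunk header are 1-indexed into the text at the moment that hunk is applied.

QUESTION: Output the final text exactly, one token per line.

Answer: kkq
oina
cli
qytbt
dphsr
vnnt
ccp
qqot
sydwa

Derivation:
Hunk 1: at line 6 remove [bmwoh,xzm,tspo] add [nqz,vnnt,ccp] -> 12 lines: kkq nors iil mwnim mik zgcl bywt nqz vnnt ccp qqot sydwa
Hunk 2: at line 4 remove [zgcl,bywt,nqz] add [dphsr] -> 10 lines: kkq nors iil mwnim mik dphsr vnnt ccp qqot sydwa
Hunk 3: at line 1 remove [iil,mwnim,mik] add [xqgc,cli,qytbt] -> 10 lines: kkq nors xqgc cli qytbt dphsr vnnt ccp qqot sydwa
Hunk 4: at line 1 remove [nors,xqgc] add [oina] -> 9 lines: kkq oina cli qytbt dphsr vnnt ccp qqot sydwa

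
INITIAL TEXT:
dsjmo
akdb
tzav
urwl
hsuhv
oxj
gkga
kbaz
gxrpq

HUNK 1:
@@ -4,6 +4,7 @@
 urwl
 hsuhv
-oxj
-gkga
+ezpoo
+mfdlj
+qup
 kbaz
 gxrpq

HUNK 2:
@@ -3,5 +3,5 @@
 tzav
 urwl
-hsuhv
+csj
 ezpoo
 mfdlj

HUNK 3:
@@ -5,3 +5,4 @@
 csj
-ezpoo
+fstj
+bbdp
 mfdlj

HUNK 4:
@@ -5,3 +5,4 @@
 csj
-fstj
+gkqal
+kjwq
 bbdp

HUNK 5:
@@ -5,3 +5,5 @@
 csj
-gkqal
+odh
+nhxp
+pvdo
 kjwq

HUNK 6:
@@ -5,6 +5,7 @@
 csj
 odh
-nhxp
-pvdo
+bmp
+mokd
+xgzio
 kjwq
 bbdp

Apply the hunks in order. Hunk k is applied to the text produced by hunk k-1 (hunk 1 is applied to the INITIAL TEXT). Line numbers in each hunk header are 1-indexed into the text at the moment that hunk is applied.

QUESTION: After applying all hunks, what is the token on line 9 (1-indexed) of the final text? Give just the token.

Answer: xgzio

Derivation:
Hunk 1: at line 4 remove [oxj,gkga] add [ezpoo,mfdlj,qup] -> 10 lines: dsjmo akdb tzav urwl hsuhv ezpoo mfdlj qup kbaz gxrpq
Hunk 2: at line 3 remove [hsuhv] add [csj] -> 10 lines: dsjmo akdb tzav urwl csj ezpoo mfdlj qup kbaz gxrpq
Hunk 3: at line 5 remove [ezpoo] add [fstj,bbdp] -> 11 lines: dsjmo akdb tzav urwl csj fstj bbdp mfdlj qup kbaz gxrpq
Hunk 4: at line 5 remove [fstj] add [gkqal,kjwq] -> 12 lines: dsjmo akdb tzav urwl csj gkqal kjwq bbdp mfdlj qup kbaz gxrpq
Hunk 5: at line 5 remove [gkqal] add [odh,nhxp,pvdo] -> 14 lines: dsjmo akdb tzav urwl csj odh nhxp pvdo kjwq bbdp mfdlj qup kbaz gxrpq
Hunk 6: at line 5 remove [nhxp,pvdo] add [bmp,mokd,xgzio] -> 15 lines: dsjmo akdb tzav urwl csj odh bmp mokd xgzio kjwq bbdp mfdlj qup kbaz gxrpq
Final line 9: xgzio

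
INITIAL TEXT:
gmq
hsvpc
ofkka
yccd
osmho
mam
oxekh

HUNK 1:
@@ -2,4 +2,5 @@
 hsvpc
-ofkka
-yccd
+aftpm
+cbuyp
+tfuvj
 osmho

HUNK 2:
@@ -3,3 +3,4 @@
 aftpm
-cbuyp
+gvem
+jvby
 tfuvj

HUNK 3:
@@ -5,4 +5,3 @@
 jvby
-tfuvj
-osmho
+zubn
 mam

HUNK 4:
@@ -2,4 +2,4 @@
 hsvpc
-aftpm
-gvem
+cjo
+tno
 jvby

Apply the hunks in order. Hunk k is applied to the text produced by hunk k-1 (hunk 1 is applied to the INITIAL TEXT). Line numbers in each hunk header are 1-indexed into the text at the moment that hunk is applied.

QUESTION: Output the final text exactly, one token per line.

Hunk 1: at line 2 remove [ofkka,yccd] add [aftpm,cbuyp,tfuvj] -> 8 lines: gmq hsvpc aftpm cbuyp tfuvj osmho mam oxekh
Hunk 2: at line 3 remove [cbuyp] add [gvem,jvby] -> 9 lines: gmq hsvpc aftpm gvem jvby tfuvj osmho mam oxekh
Hunk 3: at line 5 remove [tfuvj,osmho] add [zubn] -> 8 lines: gmq hsvpc aftpm gvem jvby zubn mam oxekh
Hunk 4: at line 2 remove [aftpm,gvem] add [cjo,tno] -> 8 lines: gmq hsvpc cjo tno jvby zubn mam oxekh

Answer: gmq
hsvpc
cjo
tno
jvby
zubn
mam
oxekh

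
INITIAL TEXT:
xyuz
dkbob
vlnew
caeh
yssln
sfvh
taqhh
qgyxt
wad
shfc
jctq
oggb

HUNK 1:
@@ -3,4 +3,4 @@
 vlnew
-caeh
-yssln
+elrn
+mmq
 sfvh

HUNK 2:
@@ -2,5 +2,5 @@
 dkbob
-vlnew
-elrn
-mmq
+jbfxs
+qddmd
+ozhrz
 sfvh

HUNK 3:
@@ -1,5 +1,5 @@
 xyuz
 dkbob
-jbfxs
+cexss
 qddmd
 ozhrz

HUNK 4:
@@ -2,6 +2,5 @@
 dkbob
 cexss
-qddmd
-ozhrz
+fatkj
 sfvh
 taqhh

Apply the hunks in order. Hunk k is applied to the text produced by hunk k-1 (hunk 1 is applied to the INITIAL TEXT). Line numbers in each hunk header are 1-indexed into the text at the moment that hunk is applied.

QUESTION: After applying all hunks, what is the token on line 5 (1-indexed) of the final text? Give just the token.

Hunk 1: at line 3 remove [caeh,yssln] add [elrn,mmq] -> 12 lines: xyuz dkbob vlnew elrn mmq sfvh taqhh qgyxt wad shfc jctq oggb
Hunk 2: at line 2 remove [vlnew,elrn,mmq] add [jbfxs,qddmd,ozhrz] -> 12 lines: xyuz dkbob jbfxs qddmd ozhrz sfvh taqhh qgyxt wad shfc jctq oggb
Hunk 3: at line 1 remove [jbfxs] add [cexss] -> 12 lines: xyuz dkbob cexss qddmd ozhrz sfvh taqhh qgyxt wad shfc jctq oggb
Hunk 4: at line 2 remove [qddmd,ozhrz] add [fatkj] -> 11 lines: xyuz dkbob cexss fatkj sfvh taqhh qgyxt wad shfc jctq oggb
Final line 5: sfvh

Answer: sfvh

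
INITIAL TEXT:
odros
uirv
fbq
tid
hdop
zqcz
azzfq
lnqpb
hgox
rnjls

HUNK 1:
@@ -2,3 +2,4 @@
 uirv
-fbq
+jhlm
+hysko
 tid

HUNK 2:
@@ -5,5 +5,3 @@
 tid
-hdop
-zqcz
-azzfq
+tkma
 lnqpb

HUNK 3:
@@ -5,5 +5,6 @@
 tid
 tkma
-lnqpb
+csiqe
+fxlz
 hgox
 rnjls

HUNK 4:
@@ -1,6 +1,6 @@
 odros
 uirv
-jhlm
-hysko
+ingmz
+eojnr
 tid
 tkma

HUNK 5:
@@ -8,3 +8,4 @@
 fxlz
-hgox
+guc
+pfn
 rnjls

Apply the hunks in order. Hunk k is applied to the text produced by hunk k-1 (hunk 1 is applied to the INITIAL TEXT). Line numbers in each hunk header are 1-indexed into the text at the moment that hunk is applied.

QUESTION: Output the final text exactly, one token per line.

Answer: odros
uirv
ingmz
eojnr
tid
tkma
csiqe
fxlz
guc
pfn
rnjls

Derivation:
Hunk 1: at line 2 remove [fbq] add [jhlm,hysko] -> 11 lines: odros uirv jhlm hysko tid hdop zqcz azzfq lnqpb hgox rnjls
Hunk 2: at line 5 remove [hdop,zqcz,azzfq] add [tkma] -> 9 lines: odros uirv jhlm hysko tid tkma lnqpb hgox rnjls
Hunk 3: at line 5 remove [lnqpb] add [csiqe,fxlz] -> 10 lines: odros uirv jhlm hysko tid tkma csiqe fxlz hgox rnjls
Hunk 4: at line 1 remove [jhlm,hysko] add [ingmz,eojnr] -> 10 lines: odros uirv ingmz eojnr tid tkma csiqe fxlz hgox rnjls
Hunk 5: at line 8 remove [hgox] add [guc,pfn] -> 11 lines: odros uirv ingmz eojnr tid tkma csiqe fxlz guc pfn rnjls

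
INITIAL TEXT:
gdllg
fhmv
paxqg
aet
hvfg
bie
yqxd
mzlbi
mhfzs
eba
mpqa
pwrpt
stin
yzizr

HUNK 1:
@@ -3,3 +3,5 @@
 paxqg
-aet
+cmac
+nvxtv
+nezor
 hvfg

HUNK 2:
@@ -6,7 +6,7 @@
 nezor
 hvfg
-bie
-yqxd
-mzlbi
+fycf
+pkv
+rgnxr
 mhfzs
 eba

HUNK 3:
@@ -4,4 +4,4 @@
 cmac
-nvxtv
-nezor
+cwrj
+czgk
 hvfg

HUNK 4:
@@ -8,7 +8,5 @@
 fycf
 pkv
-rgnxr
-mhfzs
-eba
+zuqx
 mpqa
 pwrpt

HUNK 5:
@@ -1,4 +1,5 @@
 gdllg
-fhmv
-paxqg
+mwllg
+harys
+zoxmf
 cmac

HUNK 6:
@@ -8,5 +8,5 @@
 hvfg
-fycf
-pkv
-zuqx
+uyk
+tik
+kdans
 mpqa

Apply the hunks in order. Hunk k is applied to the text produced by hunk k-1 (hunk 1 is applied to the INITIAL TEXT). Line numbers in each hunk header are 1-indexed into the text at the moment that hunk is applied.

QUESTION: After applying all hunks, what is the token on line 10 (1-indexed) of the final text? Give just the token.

Answer: tik

Derivation:
Hunk 1: at line 3 remove [aet] add [cmac,nvxtv,nezor] -> 16 lines: gdllg fhmv paxqg cmac nvxtv nezor hvfg bie yqxd mzlbi mhfzs eba mpqa pwrpt stin yzizr
Hunk 2: at line 6 remove [bie,yqxd,mzlbi] add [fycf,pkv,rgnxr] -> 16 lines: gdllg fhmv paxqg cmac nvxtv nezor hvfg fycf pkv rgnxr mhfzs eba mpqa pwrpt stin yzizr
Hunk 3: at line 4 remove [nvxtv,nezor] add [cwrj,czgk] -> 16 lines: gdllg fhmv paxqg cmac cwrj czgk hvfg fycf pkv rgnxr mhfzs eba mpqa pwrpt stin yzizr
Hunk 4: at line 8 remove [rgnxr,mhfzs,eba] add [zuqx] -> 14 lines: gdllg fhmv paxqg cmac cwrj czgk hvfg fycf pkv zuqx mpqa pwrpt stin yzizr
Hunk 5: at line 1 remove [fhmv,paxqg] add [mwllg,harys,zoxmf] -> 15 lines: gdllg mwllg harys zoxmf cmac cwrj czgk hvfg fycf pkv zuqx mpqa pwrpt stin yzizr
Hunk 6: at line 8 remove [fycf,pkv,zuqx] add [uyk,tik,kdans] -> 15 lines: gdllg mwllg harys zoxmf cmac cwrj czgk hvfg uyk tik kdans mpqa pwrpt stin yzizr
Final line 10: tik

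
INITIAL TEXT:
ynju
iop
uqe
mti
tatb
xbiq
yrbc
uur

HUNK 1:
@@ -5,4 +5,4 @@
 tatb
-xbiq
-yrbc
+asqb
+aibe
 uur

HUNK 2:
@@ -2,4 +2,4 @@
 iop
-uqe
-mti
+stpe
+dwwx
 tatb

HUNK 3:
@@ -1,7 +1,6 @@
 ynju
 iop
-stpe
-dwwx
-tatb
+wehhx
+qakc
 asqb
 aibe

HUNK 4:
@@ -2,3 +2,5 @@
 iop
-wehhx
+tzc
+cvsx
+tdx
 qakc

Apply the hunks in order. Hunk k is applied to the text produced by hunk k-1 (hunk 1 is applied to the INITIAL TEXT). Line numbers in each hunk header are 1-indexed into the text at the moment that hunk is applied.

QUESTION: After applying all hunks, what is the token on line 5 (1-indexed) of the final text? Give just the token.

Hunk 1: at line 5 remove [xbiq,yrbc] add [asqb,aibe] -> 8 lines: ynju iop uqe mti tatb asqb aibe uur
Hunk 2: at line 2 remove [uqe,mti] add [stpe,dwwx] -> 8 lines: ynju iop stpe dwwx tatb asqb aibe uur
Hunk 3: at line 1 remove [stpe,dwwx,tatb] add [wehhx,qakc] -> 7 lines: ynju iop wehhx qakc asqb aibe uur
Hunk 4: at line 2 remove [wehhx] add [tzc,cvsx,tdx] -> 9 lines: ynju iop tzc cvsx tdx qakc asqb aibe uur
Final line 5: tdx

Answer: tdx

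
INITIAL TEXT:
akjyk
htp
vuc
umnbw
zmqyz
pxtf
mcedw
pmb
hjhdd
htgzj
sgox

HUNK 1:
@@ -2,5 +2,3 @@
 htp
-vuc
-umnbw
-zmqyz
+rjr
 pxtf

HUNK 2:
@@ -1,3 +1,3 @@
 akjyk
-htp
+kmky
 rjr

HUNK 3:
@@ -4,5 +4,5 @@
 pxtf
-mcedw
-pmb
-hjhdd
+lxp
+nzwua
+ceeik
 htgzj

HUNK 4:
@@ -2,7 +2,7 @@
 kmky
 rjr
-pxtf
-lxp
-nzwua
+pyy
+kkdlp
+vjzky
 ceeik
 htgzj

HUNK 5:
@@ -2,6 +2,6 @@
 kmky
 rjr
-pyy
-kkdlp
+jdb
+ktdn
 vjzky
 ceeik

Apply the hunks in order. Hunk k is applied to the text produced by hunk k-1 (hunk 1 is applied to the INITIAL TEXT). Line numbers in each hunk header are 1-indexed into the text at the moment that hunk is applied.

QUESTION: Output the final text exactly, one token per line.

Hunk 1: at line 2 remove [vuc,umnbw,zmqyz] add [rjr] -> 9 lines: akjyk htp rjr pxtf mcedw pmb hjhdd htgzj sgox
Hunk 2: at line 1 remove [htp] add [kmky] -> 9 lines: akjyk kmky rjr pxtf mcedw pmb hjhdd htgzj sgox
Hunk 3: at line 4 remove [mcedw,pmb,hjhdd] add [lxp,nzwua,ceeik] -> 9 lines: akjyk kmky rjr pxtf lxp nzwua ceeik htgzj sgox
Hunk 4: at line 2 remove [pxtf,lxp,nzwua] add [pyy,kkdlp,vjzky] -> 9 lines: akjyk kmky rjr pyy kkdlp vjzky ceeik htgzj sgox
Hunk 5: at line 2 remove [pyy,kkdlp] add [jdb,ktdn] -> 9 lines: akjyk kmky rjr jdb ktdn vjzky ceeik htgzj sgox

Answer: akjyk
kmky
rjr
jdb
ktdn
vjzky
ceeik
htgzj
sgox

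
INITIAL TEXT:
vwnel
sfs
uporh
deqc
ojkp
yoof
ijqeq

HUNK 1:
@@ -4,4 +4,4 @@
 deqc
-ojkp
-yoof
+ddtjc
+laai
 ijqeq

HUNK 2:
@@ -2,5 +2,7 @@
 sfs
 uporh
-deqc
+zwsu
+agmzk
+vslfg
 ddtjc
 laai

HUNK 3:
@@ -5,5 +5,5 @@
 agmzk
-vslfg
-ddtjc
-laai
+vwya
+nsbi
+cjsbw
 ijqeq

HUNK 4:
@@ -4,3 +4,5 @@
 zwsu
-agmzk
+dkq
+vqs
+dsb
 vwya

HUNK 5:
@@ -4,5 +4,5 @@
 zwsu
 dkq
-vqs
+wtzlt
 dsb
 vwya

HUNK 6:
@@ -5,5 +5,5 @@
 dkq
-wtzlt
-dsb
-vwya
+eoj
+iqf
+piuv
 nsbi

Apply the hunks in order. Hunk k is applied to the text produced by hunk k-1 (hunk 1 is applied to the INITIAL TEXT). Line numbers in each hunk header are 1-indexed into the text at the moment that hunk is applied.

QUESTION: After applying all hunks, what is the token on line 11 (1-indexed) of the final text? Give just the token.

Hunk 1: at line 4 remove [ojkp,yoof] add [ddtjc,laai] -> 7 lines: vwnel sfs uporh deqc ddtjc laai ijqeq
Hunk 2: at line 2 remove [deqc] add [zwsu,agmzk,vslfg] -> 9 lines: vwnel sfs uporh zwsu agmzk vslfg ddtjc laai ijqeq
Hunk 3: at line 5 remove [vslfg,ddtjc,laai] add [vwya,nsbi,cjsbw] -> 9 lines: vwnel sfs uporh zwsu agmzk vwya nsbi cjsbw ijqeq
Hunk 4: at line 4 remove [agmzk] add [dkq,vqs,dsb] -> 11 lines: vwnel sfs uporh zwsu dkq vqs dsb vwya nsbi cjsbw ijqeq
Hunk 5: at line 4 remove [vqs] add [wtzlt] -> 11 lines: vwnel sfs uporh zwsu dkq wtzlt dsb vwya nsbi cjsbw ijqeq
Hunk 6: at line 5 remove [wtzlt,dsb,vwya] add [eoj,iqf,piuv] -> 11 lines: vwnel sfs uporh zwsu dkq eoj iqf piuv nsbi cjsbw ijqeq
Final line 11: ijqeq

Answer: ijqeq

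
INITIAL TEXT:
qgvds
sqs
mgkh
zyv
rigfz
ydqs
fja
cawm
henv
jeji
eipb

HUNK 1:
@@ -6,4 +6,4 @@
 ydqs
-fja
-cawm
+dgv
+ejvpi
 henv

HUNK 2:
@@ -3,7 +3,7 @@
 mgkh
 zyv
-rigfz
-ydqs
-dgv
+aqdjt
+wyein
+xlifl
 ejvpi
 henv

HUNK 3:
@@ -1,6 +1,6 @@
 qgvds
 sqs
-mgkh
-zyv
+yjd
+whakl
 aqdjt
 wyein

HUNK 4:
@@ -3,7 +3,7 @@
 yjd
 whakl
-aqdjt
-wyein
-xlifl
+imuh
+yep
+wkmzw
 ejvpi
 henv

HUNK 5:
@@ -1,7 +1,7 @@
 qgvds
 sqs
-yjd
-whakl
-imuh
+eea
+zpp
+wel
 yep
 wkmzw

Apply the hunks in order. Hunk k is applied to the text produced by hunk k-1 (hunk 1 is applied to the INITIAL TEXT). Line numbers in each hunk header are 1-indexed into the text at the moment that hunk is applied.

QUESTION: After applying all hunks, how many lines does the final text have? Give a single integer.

Hunk 1: at line 6 remove [fja,cawm] add [dgv,ejvpi] -> 11 lines: qgvds sqs mgkh zyv rigfz ydqs dgv ejvpi henv jeji eipb
Hunk 2: at line 3 remove [rigfz,ydqs,dgv] add [aqdjt,wyein,xlifl] -> 11 lines: qgvds sqs mgkh zyv aqdjt wyein xlifl ejvpi henv jeji eipb
Hunk 3: at line 1 remove [mgkh,zyv] add [yjd,whakl] -> 11 lines: qgvds sqs yjd whakl aqdjt wyein xlifl ejvpi henv jeji eipb
Hunk 4: at line 3 remove [aqdjt,wyein,xlifl] add [imuh,yep,wkmzw] -> 11 lines: qgvds sqs yjd whakl imuh yep wkmzw ejvpi henv jeji eipb
Hunk 5: at line 1 remove [yjd,whakl,imuh] add [eea,zpp,wel] -> 11 lines: qgvds sqs eea zpp wel yep wkmzw ejvpi henv jeji eipb
Final line count: 11

Answer: 11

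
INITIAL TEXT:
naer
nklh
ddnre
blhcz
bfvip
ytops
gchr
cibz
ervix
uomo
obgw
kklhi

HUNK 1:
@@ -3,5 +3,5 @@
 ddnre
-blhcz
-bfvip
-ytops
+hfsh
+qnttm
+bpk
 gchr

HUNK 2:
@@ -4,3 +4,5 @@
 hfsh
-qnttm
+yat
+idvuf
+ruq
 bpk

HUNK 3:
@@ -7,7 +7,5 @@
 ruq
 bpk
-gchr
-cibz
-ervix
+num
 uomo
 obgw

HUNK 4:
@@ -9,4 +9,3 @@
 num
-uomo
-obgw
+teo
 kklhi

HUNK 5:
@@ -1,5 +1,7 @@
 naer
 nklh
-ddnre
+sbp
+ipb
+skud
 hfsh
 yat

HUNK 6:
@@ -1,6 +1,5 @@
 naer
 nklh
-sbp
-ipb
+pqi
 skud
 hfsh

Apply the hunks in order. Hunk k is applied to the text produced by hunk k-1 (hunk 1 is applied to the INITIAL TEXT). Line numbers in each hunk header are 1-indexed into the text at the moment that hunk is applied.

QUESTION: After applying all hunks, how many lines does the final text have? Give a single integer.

Hunk 1: at line 3 remove [blhcz,bfvip,ytops] add [hfsh,qnttm,bpk] -> 12 lines: naer nklh ddnre hfsh qnttm bpk gchr cibz ervix uomo obgw kklhi
Hunk 2: at line 4 remove [qnttm] add [yat,idvuf,ruq] -> 14 lines: naer nklh ddnre hfsh yat idvuf ruq bpk gchr cibz ervix uomo obgw kklhi
Hunk 3: at line 7 remove [gchr,cibz,ervix] add [num] -> 12 lines: naer nklh ddnre hfsh yat idvuf ruq bpk num uomo obgw kklhi
Hunk 4: at line 9 remove [uomo,obgw] add [teo] -> 11 lines: naer nklh ddnre hfsh yat idvuf ruq bpk num teo kklhi
Hunk 5: at line 1 remove [ddnre] add [sbp,ipb,skud] -> 13 lines: naer nklh sbp ipb skud hfsh yat idvuf ruq bpk num teo kklhi
Hunk 6: at line 1 remove [sbp,ipb] add [pqi] -> 12 lines: naer nklh pqi skud hfsh yat idvuf ruq bpk num teo kklhi
Final line count: 12

Answer: 12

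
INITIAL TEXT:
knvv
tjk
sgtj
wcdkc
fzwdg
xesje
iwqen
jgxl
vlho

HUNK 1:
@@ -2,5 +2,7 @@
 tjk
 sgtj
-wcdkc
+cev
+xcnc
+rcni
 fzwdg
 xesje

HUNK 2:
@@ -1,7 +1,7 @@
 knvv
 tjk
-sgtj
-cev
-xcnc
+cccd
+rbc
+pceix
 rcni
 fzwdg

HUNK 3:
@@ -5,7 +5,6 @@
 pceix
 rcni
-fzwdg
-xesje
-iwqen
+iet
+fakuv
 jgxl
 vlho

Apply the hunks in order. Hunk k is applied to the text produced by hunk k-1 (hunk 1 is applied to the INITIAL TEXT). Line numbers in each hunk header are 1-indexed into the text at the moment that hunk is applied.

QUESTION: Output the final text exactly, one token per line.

Hunk 1: at line 2 remove [wcdkc] add [cev,xcnc,rcni] -> 11 lines: knvv tjk sgtj cev xcnc rcni fzwdg xesje iwqen jgxl vlho
Hunk 2: at line 1 remove [sgtj,cev,xcnc] add [cccd,rbc,pceix] -> 11 lines: knvv tjk cccd rbc pceix rcni fzwdg xesje iwqen jgxl vlho
Hunk 3: at line 5 remove [fzwdg,xesje,iwqen] add [iet,fakuv] -> 10 lines: knvv tjk cccd rbc pceix rcni iet fakuv jgxl vlho

Answer: knvv
tjk
cccd
rbc
pceix
rcni
iet
fakuv
jgxl
vlho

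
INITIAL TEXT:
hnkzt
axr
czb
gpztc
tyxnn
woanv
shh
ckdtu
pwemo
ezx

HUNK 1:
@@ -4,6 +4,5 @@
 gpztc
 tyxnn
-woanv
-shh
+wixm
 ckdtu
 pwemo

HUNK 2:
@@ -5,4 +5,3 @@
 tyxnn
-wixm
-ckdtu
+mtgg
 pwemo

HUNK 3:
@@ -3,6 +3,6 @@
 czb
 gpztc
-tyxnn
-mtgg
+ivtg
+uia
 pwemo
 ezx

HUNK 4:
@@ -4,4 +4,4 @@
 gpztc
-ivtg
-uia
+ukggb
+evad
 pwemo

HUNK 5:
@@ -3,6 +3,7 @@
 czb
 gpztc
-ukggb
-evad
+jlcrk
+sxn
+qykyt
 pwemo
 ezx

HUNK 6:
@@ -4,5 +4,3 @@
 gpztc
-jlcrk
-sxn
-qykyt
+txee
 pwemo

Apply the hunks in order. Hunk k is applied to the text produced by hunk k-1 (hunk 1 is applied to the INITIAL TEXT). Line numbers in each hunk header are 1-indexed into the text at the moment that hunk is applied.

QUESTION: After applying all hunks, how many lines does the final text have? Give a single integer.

Answer: 7

Derivation:
Hunk 1: at line 4 remove [woanv,shh] add [wixm] -> 9 lines: hnkzt axr czb gpztc tyxnn wixm ckdtu pwemo ezx
Hunk 2: at line 5 remove [wixm,ckdtu] add [mtgg] -> 8 lines: hnkzt axr czb gpztc tyxnn mtgg pwemo ezx
Hunk 3: at line 3 remove [tyxnn,mtgg] add [ivtg,uia] -> 8 lines: hnkzt axr czb gpztc ivtg uia pwemo ezx
Hunk 4: at line 4 remove [ivtg,uia] add [ukggb,evad] -> 8 lines: hnkzt axr czb gpztc ukggb evad pwemo ezx
Hunk 5: at line 3 remove [ukggb,evad] add [jlcrk,sxn,qykyt] -> 9 lines: hnkzt axr czb gpztc jlcrk sxn qykyt pwemo ezx
Hunk 6: at line 4 remove [jlcrk,sxn,qykyt] add [txee] -> 7 lines: hnkzt axr czb gpztc txee pwemo ezx
Final line count: 7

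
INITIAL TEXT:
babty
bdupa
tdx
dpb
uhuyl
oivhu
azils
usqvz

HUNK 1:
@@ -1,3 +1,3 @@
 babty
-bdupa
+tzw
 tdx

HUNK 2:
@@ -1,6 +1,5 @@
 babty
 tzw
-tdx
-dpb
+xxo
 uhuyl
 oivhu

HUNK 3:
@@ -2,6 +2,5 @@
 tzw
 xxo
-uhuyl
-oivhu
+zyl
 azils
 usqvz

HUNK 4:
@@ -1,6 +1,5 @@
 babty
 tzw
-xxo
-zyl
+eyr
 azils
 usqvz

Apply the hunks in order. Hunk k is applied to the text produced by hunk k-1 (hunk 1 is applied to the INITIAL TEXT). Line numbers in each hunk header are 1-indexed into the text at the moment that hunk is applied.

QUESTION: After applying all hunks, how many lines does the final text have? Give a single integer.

Answer: 5

Derivation:
Hunk 1: at line 1 remove [bdupa] add [tzw] -> 8 lines: babty tzw tdx dpb uhuyl oivhu azils usqvz
Hunk 2: at line 1 remove [tdx,dpb] add [xxo] -> 7 lines: babty tzw xxo uhuyl oivhu azils usqvz
Hunk 3: at line 2 remove [uhuyl,oivhu] add [zyl] -> 6 lines: babty tzw xxo zyl azils usqvz
Hunk 4: at line 1 remove [xxo,zyl] add [eyr] -> 5 lines: babty tzw eyr azils usqvz
Final line count: 5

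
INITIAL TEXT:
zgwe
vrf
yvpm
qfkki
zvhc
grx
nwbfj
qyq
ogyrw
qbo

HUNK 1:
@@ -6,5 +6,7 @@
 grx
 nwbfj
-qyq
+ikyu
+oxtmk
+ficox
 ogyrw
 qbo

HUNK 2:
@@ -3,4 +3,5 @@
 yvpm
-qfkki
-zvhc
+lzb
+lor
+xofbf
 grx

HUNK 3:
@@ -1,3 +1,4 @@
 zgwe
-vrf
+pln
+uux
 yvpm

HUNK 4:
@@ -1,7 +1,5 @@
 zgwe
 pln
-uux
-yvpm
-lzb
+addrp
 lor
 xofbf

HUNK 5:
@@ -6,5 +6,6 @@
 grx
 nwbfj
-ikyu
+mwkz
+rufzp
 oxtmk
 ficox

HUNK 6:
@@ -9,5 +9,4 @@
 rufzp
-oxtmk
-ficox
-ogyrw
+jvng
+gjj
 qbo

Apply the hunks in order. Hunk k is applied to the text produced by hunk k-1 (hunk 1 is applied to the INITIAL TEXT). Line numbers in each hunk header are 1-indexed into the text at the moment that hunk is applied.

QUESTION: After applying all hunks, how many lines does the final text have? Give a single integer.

Answer: 12

Derivation:
Hunk 1: at line 6 remove [qyq] add [ikyu,oxtmk,ficox] -> 12 lines: zgwe vrf yvpm qfkki zvhc grx nwbfj ikyu oxtmk ficox ogyrw qbo
Hunk 2: at line 3 remove [qfkki,zvhc] add [lzb,lor,xofbf] -> 13 lines: zgwe vrf yvpm lzb lor xofbf grx nwbfj ikyu oxtmk ficox ogyrw qbo
Hunk 3: at line 1 remove [vrf] add [pln,uux] -> 14 lines: zgwe pln uux yvpm lzb lor xofbf grx nwbfj ikyu oxtmk ficox ogyrw qbo
Hunk 4: at line 1 remove [uux,yvpm,lzb] add [addrp] -> 12 lines: zgwe pln addrp lor xofbf grx nwbfj ikyu oxtmk ficox ogyrw qbo
Hunk 5: at line 6 remove [ikyu] add [mwkz,rufzp] -> 13 lines: zgwe pln addrp lor xofbf grx nwbfj mwkz rufzp oxtmk ficox ogyrw qbo
Hunk 6: at line 9 remove [oxtmk,ficox,ogyrw] add [jvng,gjj] -> 12 lines: zgwe pln addrp lor xofbf grx nwbfj mwkz rufzp jvng gjj qbo
Final line count: 12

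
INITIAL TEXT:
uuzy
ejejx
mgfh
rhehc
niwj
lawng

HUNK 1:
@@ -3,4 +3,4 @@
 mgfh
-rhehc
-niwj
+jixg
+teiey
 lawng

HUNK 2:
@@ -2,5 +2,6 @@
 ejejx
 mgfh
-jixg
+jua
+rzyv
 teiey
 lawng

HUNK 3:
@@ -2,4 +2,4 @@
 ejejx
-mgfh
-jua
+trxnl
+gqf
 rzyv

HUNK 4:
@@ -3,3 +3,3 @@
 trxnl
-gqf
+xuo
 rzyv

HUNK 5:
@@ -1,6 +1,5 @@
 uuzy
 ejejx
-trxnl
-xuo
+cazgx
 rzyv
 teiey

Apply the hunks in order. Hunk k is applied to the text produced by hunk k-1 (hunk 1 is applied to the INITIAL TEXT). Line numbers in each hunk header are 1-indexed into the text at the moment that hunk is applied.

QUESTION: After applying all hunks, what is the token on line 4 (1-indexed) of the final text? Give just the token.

Hunk 1: at line 3 remove [rhehc,niwj] add [jixg,teiey] -> 6 lines: uuzy ejejx mgfh jixg teiey lawng
Hunk 2: at line 2 remove [jixg] add [jua,rzyv] -> 7 lines: uuzy ejejx mgfh jua rzyv teiey lawng
Hunk 3: at line 2 remove [mgfh,jua] add [trxnl,gqf] -> 7 lines: uuzy ejejx trxnl gqf rzyv teiey lawng
Hunk 4: at line 3 remove [gqf] add [xuo] -> 7 lines: uuzy ejejx trxnl xuo rzyv teiey lawng
Hunk 5: at line 1 remove [trxnl,xuo] add [cazgx] -> 6 lines: uuzy ejejx cazgx rzyv teiey lawng
Final line 4: rzyv

Answer: rzyv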